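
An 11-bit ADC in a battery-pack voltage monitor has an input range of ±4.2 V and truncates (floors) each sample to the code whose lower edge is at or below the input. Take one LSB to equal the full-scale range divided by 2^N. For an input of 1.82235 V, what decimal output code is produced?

1468

Range = 4.2 − (-4.2) = 8.4 V. LSB = 8.4 V / 2^11 ≈ 4.102 mV.
(V_in − V_min) × 2^11/range = (1.82235 − (-4.2)) × 2048/8.4 = 1468.306.
Floor → code = 1468.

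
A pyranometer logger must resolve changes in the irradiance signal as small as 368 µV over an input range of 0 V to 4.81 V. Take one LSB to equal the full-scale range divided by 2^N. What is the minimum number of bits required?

14 bits

Span = 4.81 V.
Levels needed ≥ 4.81/368 µV = 13070. 2^14 = 16384 suffices, so N_min = 14.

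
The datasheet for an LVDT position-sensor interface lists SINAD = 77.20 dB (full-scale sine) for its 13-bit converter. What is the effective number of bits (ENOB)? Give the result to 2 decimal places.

(77.20 − 1.76) / 6.02 = 75.44/6.02 = 12.5316 effective bits.

12.53 bits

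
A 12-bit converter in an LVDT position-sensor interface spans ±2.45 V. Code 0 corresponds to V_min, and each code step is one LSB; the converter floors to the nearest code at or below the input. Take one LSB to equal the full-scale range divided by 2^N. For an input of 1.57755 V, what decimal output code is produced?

3366

The full-scale span is 2.45 − (-2.45) = 4.9 V. LSB = 4.9 V / 2^12 ≈ 1.196 mV.
code = ⌊(V_in − V_min)/LSB⌋ = ⌊(V_in − V_min) × 2^12 / range⌋
     = ⌊(1.57755 − (-2.45)) × 4096 / 4.9⌋ = ⌊4.02755 × 4096/4.9⌋
     = ⌊3366.703⌋ = 3366.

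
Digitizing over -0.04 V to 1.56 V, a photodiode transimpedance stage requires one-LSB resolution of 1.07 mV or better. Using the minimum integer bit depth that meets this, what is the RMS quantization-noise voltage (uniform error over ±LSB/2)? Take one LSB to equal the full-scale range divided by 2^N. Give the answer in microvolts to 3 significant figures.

Full-scale range = 1.56 V − (-0.04 V) = 1.6 V.
Required number of levels: 1.6/1.07 mV = 1495.3; smallest N with 2^N ≥ that is 11.
LSB = 1.6 V ÷ 2^11 = 1.6/2048 V = 0.78125 mV.
RMS noise = LSB/√12 = 226 µV.

226 µV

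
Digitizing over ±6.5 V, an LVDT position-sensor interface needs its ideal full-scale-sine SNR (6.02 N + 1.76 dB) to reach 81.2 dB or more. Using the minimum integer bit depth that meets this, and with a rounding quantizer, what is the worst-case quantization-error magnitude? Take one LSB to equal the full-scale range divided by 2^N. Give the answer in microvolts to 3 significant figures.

The full-scale span is 6.5 − (-6.5) = 13 V.
N ≥ (81.2 − 1.76)/6.02 = 13.196 → N_min = 14.
One LSB is 13 V / 16384 = 0.79346 mV.
Half an LSB is 397 µV.

397 µV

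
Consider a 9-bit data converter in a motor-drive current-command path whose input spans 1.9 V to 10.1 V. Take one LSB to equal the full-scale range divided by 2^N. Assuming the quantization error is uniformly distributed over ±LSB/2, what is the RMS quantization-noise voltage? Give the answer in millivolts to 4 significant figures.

Range = 10.1 − (1.9) = 8.2 V.
LSB = 8.2 V ÷ 2^9 = 8.2/512 V = 16.0156 mV.
σ_q = LSB/√12 = 16.0156 mV/3.4641 = 4.623 mV.

4.623 mV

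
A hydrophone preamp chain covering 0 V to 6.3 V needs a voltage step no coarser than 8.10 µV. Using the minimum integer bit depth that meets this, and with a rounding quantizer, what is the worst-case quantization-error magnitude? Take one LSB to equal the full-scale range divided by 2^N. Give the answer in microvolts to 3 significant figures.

3.00 µV

Full-scale range = 6.3 V.
Levels needed ≥ 6.3/8.10 µV = 777800. 2^20 = 1048576 suffices, so N_min = 20.
LSB = 6.3 V ÷ 2^20 = 6.3/1048576 V = 6.0081 µV.
Max error for round-to-nearest is LSB/2 = 3.00 µV.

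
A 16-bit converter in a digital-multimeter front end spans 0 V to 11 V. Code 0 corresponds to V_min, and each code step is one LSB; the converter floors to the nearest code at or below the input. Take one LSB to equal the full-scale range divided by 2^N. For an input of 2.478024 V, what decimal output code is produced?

Full-scale range = 11 V. LSB = 11 V / 2^16 ≈ 167.8 µV.
code = ⌊(V_in − V_min)/LSB⌋ = ⌊(V_in − V_min) × 2^16 / range⌋
     = ⌊(2.478024 − (0)) × 65536 / 11⌋ = ⌊2.478024 × 65536/11⌋
     = ⌊14763.616⌋ = 14763.

14763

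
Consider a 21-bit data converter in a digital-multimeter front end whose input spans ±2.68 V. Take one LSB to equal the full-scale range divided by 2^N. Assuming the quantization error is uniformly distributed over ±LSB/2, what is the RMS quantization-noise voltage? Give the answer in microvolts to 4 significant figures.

0.7378 µV

Range = 2.68 − (-2.68) = 5.36 V.
LSB = 5.36 V ÷ 2^21 = 5.36/2097152 V = 2.55585 µV.
RMS of a uniform error over width LSB is LSB/√12 = 0.7378 µV.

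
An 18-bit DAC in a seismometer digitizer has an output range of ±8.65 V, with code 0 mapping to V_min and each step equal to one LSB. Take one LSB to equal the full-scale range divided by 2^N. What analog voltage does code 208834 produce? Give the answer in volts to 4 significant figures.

Span: 8.65 V − (-8.65 V) = 17.3 V. LSB = 17.3 V / 2^18.
V_out = V_min + code × LSB = -8.65 V + 208834 × 17.3 V / 262144
      = -8.65 + 13.7818 = 5.13185 V.

5.132 V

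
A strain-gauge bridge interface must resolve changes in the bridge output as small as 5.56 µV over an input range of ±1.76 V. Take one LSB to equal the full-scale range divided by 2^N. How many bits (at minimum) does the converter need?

20 bits

The full-scale span is 1.76 − (-1.76) = 3.52 V.
Required number of levels: 3.52/5.56 µV = 633090; smallest N with 2^N ≥ that is 20.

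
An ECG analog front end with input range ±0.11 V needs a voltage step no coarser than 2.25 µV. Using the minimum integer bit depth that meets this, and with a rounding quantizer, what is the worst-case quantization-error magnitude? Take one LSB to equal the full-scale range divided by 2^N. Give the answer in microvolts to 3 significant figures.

0.839 µV

Range = 0.11 − (-0.11) = 0.22 V.
Levels needed ≥ 0.22/2.25 µV = 97780. 2^17 = 131072 suffices, so N_min = 17.
Step size = 0.22/131072 V = 1.6785 µV.
|e|_max = LSB/2 = 0.839 µV.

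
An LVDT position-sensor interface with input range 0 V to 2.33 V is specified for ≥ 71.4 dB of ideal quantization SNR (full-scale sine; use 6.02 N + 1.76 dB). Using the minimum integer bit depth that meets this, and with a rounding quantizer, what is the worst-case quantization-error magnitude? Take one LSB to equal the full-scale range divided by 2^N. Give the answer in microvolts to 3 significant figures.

V_FS = 2.33 V.
Required N = ⌈(71.4 − 1.76)/6.02⌉ = ⌈11.568⌉ = 12.
LSB = 2.33 V / 2^12 = 0.56885 mV.
|e|_max = LSB/2 = 284 µV.

284 µV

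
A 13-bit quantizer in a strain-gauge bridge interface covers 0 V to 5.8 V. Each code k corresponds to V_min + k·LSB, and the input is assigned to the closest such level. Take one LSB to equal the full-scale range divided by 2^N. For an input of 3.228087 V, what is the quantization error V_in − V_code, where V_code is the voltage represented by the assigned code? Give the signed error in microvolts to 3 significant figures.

+279 µV

V_FS = 5.8 V. LSB = 5.8 V / 2^13 ≈ 0.7080 mV.
(V_in − V_min)/LSB = (3.228087 − (0)) × 8192/5.8 = 4559.3946 → nearest code k = 4559.
V_code = V_min + k × range/2^13 = 0 + 4559 × 5.8/8192 = 3.227807617 V.
V_in − V_code = 3.228087 − (3.227807617) = +279 µV.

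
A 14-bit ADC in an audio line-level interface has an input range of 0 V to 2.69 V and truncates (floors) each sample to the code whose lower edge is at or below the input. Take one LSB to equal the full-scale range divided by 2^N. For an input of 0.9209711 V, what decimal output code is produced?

5609

Span = 2.69 V. LSB = 2.69 V / 2^14 ≈ 164.2 µV.
V_in − V_min = 0.9209711 − (0) = 0.9209711 V.
Divide by LSB: 0.9209711 × 16384/2.69 = 5609.3645.
Truncating gives code 5609.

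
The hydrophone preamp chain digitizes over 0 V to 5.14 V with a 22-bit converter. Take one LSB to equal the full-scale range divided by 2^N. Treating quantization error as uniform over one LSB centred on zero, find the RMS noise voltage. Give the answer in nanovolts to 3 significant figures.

Span = 5.14 V.
One LSB is 5.14 V / 4194304 = 1.2255 µV.
RMS of a uniform error over width LSB is LSB/√12 = 354 nV.

354 nV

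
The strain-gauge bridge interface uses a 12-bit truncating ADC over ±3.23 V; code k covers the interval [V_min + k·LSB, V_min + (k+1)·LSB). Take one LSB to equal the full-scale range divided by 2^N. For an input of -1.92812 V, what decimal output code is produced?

825

Full-scale range = 3.23 V − (-3.23 V) = 6.46 V. LSB = 6.46 V / 2^12 ≈ 1.577 mV.
(V_in − V_min) × 2^12/range = (-1.92812 − (-3.23)) × 4096/6.46 = 825.464.
Floor → code = 825.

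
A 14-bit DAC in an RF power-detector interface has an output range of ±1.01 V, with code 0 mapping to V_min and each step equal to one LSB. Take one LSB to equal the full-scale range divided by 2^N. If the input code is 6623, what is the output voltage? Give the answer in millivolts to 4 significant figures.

-193.4 mV

The full-scale span is 1.01 − (-1.01) = 2.02 V. LSB = 2.02 V / 2^14.
V_out = -1.01 + 6623 × (2.02/16384) V
      = -1.01 V + 0.816556 V = -0.193444 V.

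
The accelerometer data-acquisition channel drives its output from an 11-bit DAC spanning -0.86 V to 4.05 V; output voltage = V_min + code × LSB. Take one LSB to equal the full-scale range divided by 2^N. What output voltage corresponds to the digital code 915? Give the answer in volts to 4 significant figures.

1.334 V

Range = 4.05 − (-0.86) = 4.91 V. LSB = 4.91 V / 2^11.
V_out = -0.86 + 915 × (4.91/2048) V
      = -0.86 V + 2.19368 V = 1.33368 V.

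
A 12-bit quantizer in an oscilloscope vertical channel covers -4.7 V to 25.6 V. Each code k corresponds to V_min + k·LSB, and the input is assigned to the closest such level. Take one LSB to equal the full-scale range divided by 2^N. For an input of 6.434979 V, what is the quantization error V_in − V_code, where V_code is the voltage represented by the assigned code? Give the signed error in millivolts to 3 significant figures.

+1.80 mV

Full-scale range = 25.6 V − (-4.7 V) = 30.3 V. LSB = 30.3 V / 2^12 ≈ 7.397 mV.
(6.434979 − (-4.7)) / LSB = 11.134979 × 4096/30.3 = 1505.2434. Nearest integer: k = 1505.
V_code = V_min + k × range/2^12 = -4.7 + 1505 × 30.3/4096 = 6.433178711 V.
V_in − V_code = 6.434979 − (6.433178711) = +1.80 mV.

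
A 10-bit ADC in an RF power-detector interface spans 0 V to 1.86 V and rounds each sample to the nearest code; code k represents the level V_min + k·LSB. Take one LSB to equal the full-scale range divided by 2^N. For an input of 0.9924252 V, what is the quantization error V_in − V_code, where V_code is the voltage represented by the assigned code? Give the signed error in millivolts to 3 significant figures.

V_FS = 1.86 V. LSB = 1.86 V / 2^10 ≈ 1.816 mV.
(V_in − V_min)/LSB = (0.9924252 − (0)) × 1024/1.86 = 546.3674 → nearest code k = 546.
V_code = V_min + k × range/2^10 = 0 + 546 × 1.86/1024 = 0.9917578125 V.
Error = V_in − V_code = 0.9924252 − (0.9917578125) = +0.667 mV.

+0.667 mV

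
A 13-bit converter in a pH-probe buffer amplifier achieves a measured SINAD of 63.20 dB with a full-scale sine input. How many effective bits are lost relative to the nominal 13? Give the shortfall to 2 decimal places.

ENOB = (SINAD − 1.76)/6.02 = (63.20 − 1.76)/6.02 = 10.2060 bits.
Lost resolution: 13 − 10.2060 = 2.7940 bits.

2.79 bits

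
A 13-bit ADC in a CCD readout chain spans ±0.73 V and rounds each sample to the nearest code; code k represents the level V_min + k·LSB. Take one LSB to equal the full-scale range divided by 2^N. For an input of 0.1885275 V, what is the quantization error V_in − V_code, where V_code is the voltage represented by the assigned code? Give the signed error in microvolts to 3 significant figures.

−32.1 µV

Full-scale range = 0.73 V − (-0.73 V) = 1.46 V. LSB = 1.46 V / 2^13 ≈ 178.2 µV.
(V_in − V_min)/LSB = (0.1885275 − (-0.73)) × 8192/1.46 = 5153.8201 → nearest code k = 5154.
Reconstructed level: -0.73 + 5154 × 1.46/8192 V = 0.1885595703 V.
V_in − V_code = 0.1885275 − (0.1885595703) = −32.1 µV.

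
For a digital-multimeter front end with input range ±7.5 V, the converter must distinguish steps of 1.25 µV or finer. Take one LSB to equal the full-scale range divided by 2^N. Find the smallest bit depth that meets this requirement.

Full-scale range = 7.5 V − (-7.5 V) = 15 V.
Required number of levels: 15/1.25 µV = 1.2000e7; smallest N with 2^N ≥ that is 24.

24 bits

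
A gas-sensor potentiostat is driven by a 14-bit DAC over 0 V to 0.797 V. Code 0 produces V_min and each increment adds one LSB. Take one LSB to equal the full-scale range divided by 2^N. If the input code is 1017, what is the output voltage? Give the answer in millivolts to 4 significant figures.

49.47 mV

V_FS = 0.797 V. LSB = 0.797 V / 2^14.
Output = V_min + (1017/16384) × range = 0 + 0.0620728 × 0.797 V
      = 0 + 0.0494720 = 0.0494720 V.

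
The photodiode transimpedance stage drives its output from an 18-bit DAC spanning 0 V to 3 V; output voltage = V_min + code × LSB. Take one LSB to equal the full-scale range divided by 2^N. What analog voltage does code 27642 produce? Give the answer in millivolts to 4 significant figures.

316.3 mV

V_FS = 3 V. LSB = 3 V / 2^18.
V_out = 0 + 27642 × (3/262144) V
      = 0 + 0.316338 = 0.316338 V.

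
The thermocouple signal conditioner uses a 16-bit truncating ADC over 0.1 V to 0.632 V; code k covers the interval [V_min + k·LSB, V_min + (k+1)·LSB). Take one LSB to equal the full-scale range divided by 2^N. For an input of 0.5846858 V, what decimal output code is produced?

Range = 0.632 − (0.1) = 0.532 V. LSB = 0.532 V / 2^16 ≈ 8.118 µV.
code = ⌊(V_in − V_min)/LSB⌋ = ⌊(V_in − V_min) × 2^16 / range⌋
     = ⌊(0.5846858 − (0.1)) × 65536 / 0.532⌋ = ⌊0.4846858 × 65536/0.532⌋
     = ⌊59707.460⌋ = 59707.

59707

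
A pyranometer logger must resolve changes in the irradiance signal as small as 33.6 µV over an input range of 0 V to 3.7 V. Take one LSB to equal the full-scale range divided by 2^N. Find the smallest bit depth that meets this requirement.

17 bits

Span = 3.7 V.
3.7 V / 33.6 µV = 110100. Since 2^16 = 65536 and 2^17 = 131072, N = 17.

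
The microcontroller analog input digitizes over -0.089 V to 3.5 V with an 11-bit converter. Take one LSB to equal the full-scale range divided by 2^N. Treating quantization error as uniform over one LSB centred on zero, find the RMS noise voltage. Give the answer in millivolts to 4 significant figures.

Span: 3.5 V − (-0.089 V) = 3.589 V.
LSB = 3.589 V / 2^11 = 1.75244 mV.
For a uniform distribution on [−LSB/2, +LSB/2], V_rms = LSB/√12 = 1.75244 mV/3.4641 = 0.5059 mV.

0.5059 mV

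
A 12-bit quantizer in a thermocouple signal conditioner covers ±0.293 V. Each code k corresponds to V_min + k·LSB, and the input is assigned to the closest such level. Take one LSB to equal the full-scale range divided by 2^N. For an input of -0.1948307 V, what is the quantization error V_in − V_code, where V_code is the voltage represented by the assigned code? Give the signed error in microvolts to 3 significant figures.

Span: 0.293 V − (-0.293 V) = 0.586 V. LSB = 0.586 V / 2^12 ≈ 143.1 µV.
(-0.1948307 − (-0.293)) / LSB = 0.0981693 × 4096/0.586 = 686.1800. Nearest integer: k = 686.
Reconstructed level: -0.293 + 686 × 0.586/4096 V = -0.1948564453 V.
e = -0.1948307 − (-0.1948564453) = +25.7 µV.

+25.7 µV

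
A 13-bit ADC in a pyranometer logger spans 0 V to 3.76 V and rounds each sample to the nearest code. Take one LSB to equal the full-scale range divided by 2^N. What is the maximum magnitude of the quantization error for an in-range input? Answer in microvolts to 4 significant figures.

229.5 µV

Full-scale range = 3.76 V.
LSB = 3.76 V ÷ 2^13 = 3.76/8192 V = 458.984 µV.
A rounding quantizer has |error| ≤ LSB/2 = 229.5 µV.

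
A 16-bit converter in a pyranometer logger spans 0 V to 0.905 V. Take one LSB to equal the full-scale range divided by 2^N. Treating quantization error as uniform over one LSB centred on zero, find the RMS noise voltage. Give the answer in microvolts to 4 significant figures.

V_FS = 0.905 V.
Step size = 0.905/65536 V = 13.8092 µV.
V_rms = LSB/√12 = 13.8092 µV / √12 = 3.986 µV.

3.986 µV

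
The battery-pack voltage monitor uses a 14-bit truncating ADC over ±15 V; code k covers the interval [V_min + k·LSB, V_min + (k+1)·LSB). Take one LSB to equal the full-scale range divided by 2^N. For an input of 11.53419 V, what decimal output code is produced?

Range = 15 − (-15) = 30 V. LSB = 30 V / 2^14 ≈ 1.831 mV.
(V_in − V_min) × 2^14/range = (11.53419 − (-15)) × 16384/30 = 14491.206.
Floor → code = 14491.

14491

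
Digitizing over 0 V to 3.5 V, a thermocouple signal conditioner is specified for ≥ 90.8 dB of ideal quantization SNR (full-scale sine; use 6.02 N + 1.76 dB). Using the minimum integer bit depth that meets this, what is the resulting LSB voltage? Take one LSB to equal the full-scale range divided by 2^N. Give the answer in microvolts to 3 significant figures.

Full-scale range = 3.5 V.
6.02 N + 1.76 ≥ 90.8 gives N ≥ 14.791, so the minimum integer is 15.
LSB = 3.5 V ÷ 2^15 = 3.5/32768 V = 107 µV.

107 µV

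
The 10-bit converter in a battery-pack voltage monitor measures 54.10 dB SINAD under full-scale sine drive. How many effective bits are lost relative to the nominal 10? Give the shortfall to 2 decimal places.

1.31 bits

Effective bits = (54.10 − 1.76)/6.02 = 8.6944.
Shortfall = 10 − 8.6944 = 1.3056 bits.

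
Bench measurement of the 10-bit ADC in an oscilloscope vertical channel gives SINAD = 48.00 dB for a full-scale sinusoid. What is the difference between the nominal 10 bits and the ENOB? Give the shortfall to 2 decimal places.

2.32 bits

ENOB = (SINAD − 1.76)/6.02 = (48.00 − 1.76)/6.02 = 7.6811 bits.
Lost resolution: 10 − 7.6811 = 2.3189 bits.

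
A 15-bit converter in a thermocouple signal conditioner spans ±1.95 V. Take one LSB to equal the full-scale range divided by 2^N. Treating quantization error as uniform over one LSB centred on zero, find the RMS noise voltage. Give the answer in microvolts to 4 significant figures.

34.36 µV

Full-scale range = 1.95 V − (-1.95 V) = 3.9 V.
One LSB is 3.9 V / 32768 = 119.019 µV.
RMS of a uniform error over width LSB is LSB/√12 = 34.36 µV.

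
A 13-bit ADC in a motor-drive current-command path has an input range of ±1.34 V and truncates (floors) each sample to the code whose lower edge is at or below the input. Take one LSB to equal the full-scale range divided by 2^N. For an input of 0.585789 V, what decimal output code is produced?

Range = 1.34 − (-1.34) = 2.68 V. LSB = 2.68 V / 2^13 ≈ 327.1 µV.
V_in − V_min = 0.585789 − (-1.34) = 1.925789 V.
Divide by LSB: 1.925789 × 8192/2.68 = 5886.5909.
Truncating gives code 5886.

5886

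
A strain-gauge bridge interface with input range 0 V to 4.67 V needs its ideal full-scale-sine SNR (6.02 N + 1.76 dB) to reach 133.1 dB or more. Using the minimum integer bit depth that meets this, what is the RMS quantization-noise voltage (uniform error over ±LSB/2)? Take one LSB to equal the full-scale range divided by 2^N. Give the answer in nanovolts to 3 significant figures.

321 nV

V_FS = 4.67 V.
Required N = ⌈(133.1 − 1.76)/6.02⌉ = ⌈21.817⌉ = 22.
LSB = 4.67 V ÷ 2^22 = 4.67/4194304 V = 1.1134 µV.
σ_q = LSB/√12 = 1.1134 µV/3.4641 = 321 nV.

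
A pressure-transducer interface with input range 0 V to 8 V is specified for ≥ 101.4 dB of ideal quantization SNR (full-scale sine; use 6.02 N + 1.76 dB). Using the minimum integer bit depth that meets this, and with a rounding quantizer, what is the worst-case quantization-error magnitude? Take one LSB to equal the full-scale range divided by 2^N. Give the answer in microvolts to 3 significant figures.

30.5 µV

Range is 8 V.
Solving 6.02 N ≥ 101.4 − 1.76: N ≥ 16.551. Round up → N = 17.
One LSB is 8 V / 131072 = 61.035 µV.
Half an LSB is 30.5 µV.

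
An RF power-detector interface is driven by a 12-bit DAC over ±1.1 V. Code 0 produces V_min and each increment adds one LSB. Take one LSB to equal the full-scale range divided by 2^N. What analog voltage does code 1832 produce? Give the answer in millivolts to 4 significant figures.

Span: 1.1 V − (-1.1 V) = 2.2 V. LSB = 2.2 V / 2^12.
V_out = V_min + code × LSB = -1.1 V + 1832 × 2.2 V / 4096
      = -1.1 V + 0.983984 V = -0.116016 V.

-116.0 mV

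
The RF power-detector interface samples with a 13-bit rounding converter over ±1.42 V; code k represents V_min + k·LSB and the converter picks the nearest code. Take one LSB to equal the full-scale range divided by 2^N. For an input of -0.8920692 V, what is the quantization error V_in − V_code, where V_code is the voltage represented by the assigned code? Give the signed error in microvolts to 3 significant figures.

−62.4 µV

Range = 1.42 − (-1.42) = 2.84 V. LSB = 2.84 V / 2^13 ≈ 346.7 µV.
(V_in − V_min)/LSB = (-0.8920692 − (-1.42)) × 8192/2.84 = 1522.8201 → nearest code k = 1523.
V_code = V_min + k × range/2^13 = -1.42 + 1523 × 2.84/8192 = -0.8920068359 V.
Error = V_in − V_code = -0.8920692 − (-0.8920068359) = −62.4 µV.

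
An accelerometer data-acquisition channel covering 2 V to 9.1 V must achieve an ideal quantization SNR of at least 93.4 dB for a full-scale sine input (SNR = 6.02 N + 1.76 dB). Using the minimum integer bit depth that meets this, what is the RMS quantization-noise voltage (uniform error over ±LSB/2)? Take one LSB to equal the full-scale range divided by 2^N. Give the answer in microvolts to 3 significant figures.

Full-scale range = 9.1 V − (2 V) = 7.1 V.
N ≥ (93.4 − 1.76)/6.02 = 15.223 → N_min = 16.
LSB = 7.1 V ÷ 2^16 = 7.1/65536 V = 108.34 µV.
RMS noise = LSB/√12 = 31.3 µV.

31.3 µV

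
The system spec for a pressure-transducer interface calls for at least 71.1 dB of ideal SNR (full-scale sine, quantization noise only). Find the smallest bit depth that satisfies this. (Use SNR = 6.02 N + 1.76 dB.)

12 bits

N ≥ (71.1 − 1.76)/6.02 = 11.518 → N_min = 12.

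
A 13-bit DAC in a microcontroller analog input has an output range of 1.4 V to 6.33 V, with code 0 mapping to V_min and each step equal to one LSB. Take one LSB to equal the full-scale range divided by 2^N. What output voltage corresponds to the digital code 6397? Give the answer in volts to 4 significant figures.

5.250 V

Span: 6.33 V − (1.4 V) = 4.93 V. LSB = 4.93 V / 2^13.
Output = V_min + (6397/8192) × range = 1.4 + 0.780884 × 4.93 V
      = 1.4 + 3.84976 = 5.24976 V.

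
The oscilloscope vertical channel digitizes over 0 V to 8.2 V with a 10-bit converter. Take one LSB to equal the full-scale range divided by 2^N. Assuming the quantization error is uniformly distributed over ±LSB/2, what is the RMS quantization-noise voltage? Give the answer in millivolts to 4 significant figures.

Span = 8.2 V.
LSB = 8.2 V / 2^10 = 8.00781 mV.
σ_q = LSB/√12 = 8.00781 mV/3.4641 = 2.312 mV.

2.312 mV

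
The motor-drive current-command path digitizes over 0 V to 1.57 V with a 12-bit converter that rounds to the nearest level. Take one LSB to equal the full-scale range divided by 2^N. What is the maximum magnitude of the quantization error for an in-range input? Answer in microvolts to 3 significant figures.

Range is 1.57 V.
LSB = 1.57 V ÷ 2^12 = 1.57/4096 V = 383.30 µV.
A rounding quantizer has |error| ≤ LSB/2 = 192 µV.

192 µV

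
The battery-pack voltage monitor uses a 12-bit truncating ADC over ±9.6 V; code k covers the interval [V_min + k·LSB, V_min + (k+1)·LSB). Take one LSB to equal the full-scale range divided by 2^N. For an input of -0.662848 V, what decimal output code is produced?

1906

The full-scale span is 9.6 − (-9.6) = 19.2 V. LSB = 19.2 V / 2^12 ≈ 4.688 mV.
(V_in − V_min) × 2^12/range = (-0.662848 − (-9.6)) × 4096/19.2 = 1906.592.
Floor → code = 1906.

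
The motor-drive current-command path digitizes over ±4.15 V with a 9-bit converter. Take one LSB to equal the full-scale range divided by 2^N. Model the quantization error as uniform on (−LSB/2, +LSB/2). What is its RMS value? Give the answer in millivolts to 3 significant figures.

Span: 4.15 V − (-4.15 V) = 8.3 V.
LSB = 8.3 V / 2^9 = 16.211 mV.
V_rms = LSB/√12 = 16.211 mV / √12 = 4.68 mV.

4.68 mV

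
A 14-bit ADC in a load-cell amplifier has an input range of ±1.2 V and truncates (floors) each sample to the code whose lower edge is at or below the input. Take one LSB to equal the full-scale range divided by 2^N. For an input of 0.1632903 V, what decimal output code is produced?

Full-scale range = 1.2 V − (-1.2 V) = 2.4 V. LSB = 2.4 V / 2^14 ≈ 146.5 µV.
V_in − V_min = 0.1632903 − (-1.2) = 1.3632903 V.
Divide by LSB: 1.3632903 × 16384/2.4 = 9306.7284.
Truncating gives code 9306.

9306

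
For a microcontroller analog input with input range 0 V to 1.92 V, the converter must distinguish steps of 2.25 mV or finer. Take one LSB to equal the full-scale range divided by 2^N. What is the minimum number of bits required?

10 bits

V_FS = 1.92 V.
Need 2^N ≥ 1.92 V / 2.25 mV = 853.3 → N_min = 10.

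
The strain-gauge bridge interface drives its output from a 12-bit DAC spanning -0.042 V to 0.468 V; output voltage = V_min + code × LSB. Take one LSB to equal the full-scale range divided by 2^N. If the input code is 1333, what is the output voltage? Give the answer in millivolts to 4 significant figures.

Full-scale range = 0.468 V − (-0.042 V) = 0.51 V. LSB = 0.51 V / 2^12.
Output = V_min + (1333/4096) × range = -0.042 + 0.325439 × 0.51 V
      = -0.042 + 0.165974 = 0.123974 V.

124.0 mV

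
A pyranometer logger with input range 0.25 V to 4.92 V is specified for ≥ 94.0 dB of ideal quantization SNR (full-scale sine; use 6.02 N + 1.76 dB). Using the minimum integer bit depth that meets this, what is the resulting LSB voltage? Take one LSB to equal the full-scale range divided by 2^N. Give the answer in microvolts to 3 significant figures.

71.3 µV

Full-scale range = 4.92 V − (0.25 V) = 4.67 V.
N ≥ (94.0 − 1.76)/6.02 = 15.322 → N_min = 16.
LSB = 4.67 V ÷ 2^16 = 4.67/65536 V = 71.3 µV.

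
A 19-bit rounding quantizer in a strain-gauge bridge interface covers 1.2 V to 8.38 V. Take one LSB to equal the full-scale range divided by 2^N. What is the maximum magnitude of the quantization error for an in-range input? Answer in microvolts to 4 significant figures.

Range = 8.38 − (1.2) = 7.18 V.
LSB = 7.18 V / 2^19 = 13.6948 µV.
A rounding quantizer has |error| ≤ LSB/2 = 6.847 µV.

6.847 µV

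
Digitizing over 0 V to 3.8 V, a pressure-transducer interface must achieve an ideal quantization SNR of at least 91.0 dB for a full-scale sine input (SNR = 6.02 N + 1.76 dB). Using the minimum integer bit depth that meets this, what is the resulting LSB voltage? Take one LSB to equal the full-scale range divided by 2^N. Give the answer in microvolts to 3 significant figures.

Range is 3.8 V.
N ≥ (91.0 − 1.76)/6.02 = 14.824 → N_min = 15.
LSB = 3.8 V ÷ 2^15 = 3.8/32768 V = 116 µV.

116 µV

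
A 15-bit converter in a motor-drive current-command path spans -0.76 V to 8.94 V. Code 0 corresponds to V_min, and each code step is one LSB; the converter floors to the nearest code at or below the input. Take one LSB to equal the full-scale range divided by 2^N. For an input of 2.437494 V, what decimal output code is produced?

10801

The full-scale span is 8.94 − (-0.76) = 9.7 V. LSB = 9.7 V / 2^15 ≈ 296.0 µV.
(V_in − V_min) × 2^15/range = (2.437494 − (-0.76)) × 32768/9.7 = 10801.596.
Floor → code = 10801.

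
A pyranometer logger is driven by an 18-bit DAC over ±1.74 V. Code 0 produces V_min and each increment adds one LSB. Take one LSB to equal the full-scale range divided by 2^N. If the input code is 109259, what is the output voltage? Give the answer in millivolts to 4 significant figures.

-289.6 mV

The full-scale span is 1.74 − (-1.74) = 3.48 V. LSB = 3.48 V / 2^18.
V_out = V_min + code × LSB = -1.74 V + 109259 × 3.48 V / 262144
      = -1.74 + 1.45043 = -0.289571 V.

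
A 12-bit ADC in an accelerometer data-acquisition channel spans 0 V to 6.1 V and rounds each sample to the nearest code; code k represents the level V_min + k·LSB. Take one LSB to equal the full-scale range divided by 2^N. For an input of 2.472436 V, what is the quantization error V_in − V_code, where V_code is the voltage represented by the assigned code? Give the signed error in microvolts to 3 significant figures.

Range is 6.1 V. LSB = 6.1 V / 2^12 ≈ 1.489 mV.
Position in LSBs: (2.472436 − (0)) × 4096/6.1 = 1660.1800; rounding gives k = 1660.
V_code = 0 + (1660/4096) × 6.1 = 2.472167969 V.
e = 2.472436 − (2.472167969) = +268 µV.

+268 µV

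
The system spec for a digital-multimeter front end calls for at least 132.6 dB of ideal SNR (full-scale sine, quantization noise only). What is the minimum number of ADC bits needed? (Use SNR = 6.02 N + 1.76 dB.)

22 bits

N ≥ (132.6 − 1.76)/6.02 = 21.734 → N_min = 22.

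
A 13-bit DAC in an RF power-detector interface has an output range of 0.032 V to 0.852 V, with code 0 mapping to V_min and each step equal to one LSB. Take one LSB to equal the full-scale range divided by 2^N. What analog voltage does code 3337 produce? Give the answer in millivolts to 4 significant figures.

366.0 mV

The full-scale span is 0.852 − (0.032) = 0.82 V. LSB = 0.82 V / 2^13.
Output = V_min + (3337/8192) × range = 0.032 + 0.407349 × 0.82 V
      = 0.032 V + 0.334026 V = 0.366026 V.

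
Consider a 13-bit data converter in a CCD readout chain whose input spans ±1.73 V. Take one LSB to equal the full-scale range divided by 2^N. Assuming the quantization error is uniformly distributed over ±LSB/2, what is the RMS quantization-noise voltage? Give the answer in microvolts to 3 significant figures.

122 µV

Range = 1.73 − (-1.73) = 3.46 V.
One LSB is 3.46 V / 8192 = 422.36 µV.
For a uniform distribution on [−LSB/2, +LSB/2], V_rms = LSB/√12 = 422.36 µV/3.4641 = 122 µV.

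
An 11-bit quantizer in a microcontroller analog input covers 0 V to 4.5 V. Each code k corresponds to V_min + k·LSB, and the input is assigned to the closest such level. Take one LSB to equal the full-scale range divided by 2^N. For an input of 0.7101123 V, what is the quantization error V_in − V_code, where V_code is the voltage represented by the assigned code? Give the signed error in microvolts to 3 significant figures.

V_FS = 4.5 V. LSB = 4.5 V / 2^11 ≈ 2.197 mV.
Position in LSBs: (0.7101123 − (0)) × 2048/4.5 = 323.1800; rounding gives k = 323.
Reconstructed level: 0 + 323 × 4.5/2048 V = 0.7097167969 V.
V_in − V_code = 0.7101123 − (0.7097167969) = +396 µV.

+396 µV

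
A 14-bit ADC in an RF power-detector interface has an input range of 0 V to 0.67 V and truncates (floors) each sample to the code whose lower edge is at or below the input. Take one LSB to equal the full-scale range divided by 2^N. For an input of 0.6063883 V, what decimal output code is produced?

V_FS = 0.67 V. LSB = 0.67 V / 2^14 ≈ 40.89 µV.
(V_in − V_min) × 2^14/range = (0.6063883 − (0)) × 16384/0.67 = 14828.457.
Floor → code = 14828.

14828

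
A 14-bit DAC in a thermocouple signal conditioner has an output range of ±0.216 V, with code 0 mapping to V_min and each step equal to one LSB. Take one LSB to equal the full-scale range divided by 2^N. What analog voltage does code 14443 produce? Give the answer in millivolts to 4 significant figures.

The full-scale span is 0.216 − (-0.216) = 0.432 V. LSB = 0.432 V / 2^14.
V_out = -0.216 + 14443 × (0.432/16384) V
      = -0.216 V + 0.380821 V = 0.164821 V.

164.8 mV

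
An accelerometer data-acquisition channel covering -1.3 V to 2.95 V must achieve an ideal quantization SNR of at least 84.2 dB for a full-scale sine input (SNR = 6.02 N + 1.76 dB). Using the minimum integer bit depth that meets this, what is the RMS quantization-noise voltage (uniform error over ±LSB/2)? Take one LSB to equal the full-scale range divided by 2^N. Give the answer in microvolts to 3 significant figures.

74.9 µV

The full-scale span is 2.95 − (-1.3) = 4.25 V.
Required N = ⌈(84.2 − 1.76)/6.02⌉ = ⌈13.694⌉ = 14.
LSB = 4.25 V ÷ 2^14 = 4.25/16384 V = 259.40 µV.
σ_q = LSB/√12 = 259.40 µV/3.4641 = 74.9 µV.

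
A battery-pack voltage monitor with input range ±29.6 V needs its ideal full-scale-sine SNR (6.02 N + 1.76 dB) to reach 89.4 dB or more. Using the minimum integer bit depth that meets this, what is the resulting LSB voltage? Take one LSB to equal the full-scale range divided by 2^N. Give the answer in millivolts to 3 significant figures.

Full-scale range = 29.6 V − (-29.6 V) = 59.2 V.
Required N = ⌈(89.4 − 1.76)/6.02⌉ = ⌈14.558⌉ = 15.
LSB = 59.2 V ÷ 2^15 = 59.2/32768 V = 1.81 mV.

1.81 mV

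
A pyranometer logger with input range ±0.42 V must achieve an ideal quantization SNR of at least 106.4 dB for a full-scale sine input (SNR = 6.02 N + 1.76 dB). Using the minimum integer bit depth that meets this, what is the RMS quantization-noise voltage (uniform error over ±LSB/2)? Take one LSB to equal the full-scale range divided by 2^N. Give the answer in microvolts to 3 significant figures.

0.925 µV

The full-scale span is 0.42 − (-0.42) = 0.84 V.
Required N = ⌈(106.4 − 1.76)/6.02⌉ = ⌈17.382⌉ = 18.
Step size = 0.84/262144 V = 3.2043 µV.
σ_q = LSB/√12 = 3.2043 µV/3.4641 = 0.925 µV.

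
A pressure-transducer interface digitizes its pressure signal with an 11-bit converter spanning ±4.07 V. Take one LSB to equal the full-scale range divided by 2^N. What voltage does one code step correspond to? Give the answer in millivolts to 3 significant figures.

3.97 mV

The full-scale span is 4.07 − (-4.07) = 8.14 V.
2^11 = 2048 levels.
LSB = 8.14 V ÷ 2^11 = 8.14/2048 V = 3.97 mV.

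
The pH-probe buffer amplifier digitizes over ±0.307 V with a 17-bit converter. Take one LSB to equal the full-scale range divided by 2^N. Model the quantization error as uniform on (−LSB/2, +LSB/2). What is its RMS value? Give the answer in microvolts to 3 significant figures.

Range = 0.307 − (-0.307) = 0.614 V.
LSB = 0.614 V / 2^17 = 4.6844 µV.
For a uniform distribution on [−LSB/2, +LSB/2], V_rms = LSB/√12 = 4.6844 µV/3.4641 = 1.35 µV.

1.35 µV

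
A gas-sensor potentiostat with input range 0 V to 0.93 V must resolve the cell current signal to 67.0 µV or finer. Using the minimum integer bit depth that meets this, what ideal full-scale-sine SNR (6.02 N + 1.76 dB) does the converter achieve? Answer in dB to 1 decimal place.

86.0 dB

Span = 0.93 V.
Levels needed ≥ 0.93/67.0 µV = 13880. 2^14 = 16384 suffices, so N_min = 14.
6.02(14) + 1.76 = 86.04 dB.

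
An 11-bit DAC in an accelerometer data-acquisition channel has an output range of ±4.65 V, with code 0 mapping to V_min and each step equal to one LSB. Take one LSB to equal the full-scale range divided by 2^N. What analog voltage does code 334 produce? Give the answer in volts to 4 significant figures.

Full-scale range = 4.65 V − (-4.65 V) = 9.3 V. LSB = 9.3 V / 2^11.
V_out = -4.65 + 334 × (9.3/2048) V
      = -4.65 V + 1.51670 V = -3.13330 V.

-3.133 V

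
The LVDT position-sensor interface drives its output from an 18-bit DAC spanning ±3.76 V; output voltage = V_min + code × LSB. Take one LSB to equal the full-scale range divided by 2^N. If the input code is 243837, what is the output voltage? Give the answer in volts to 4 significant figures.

Range = 3.76 − (-3.76) = 7.52 V. LSB = 7.52 V / 2^18.
Output = V_min + (243837/262144) × range = -3.76 + 0.930164 × 7.52 V
      = -3.76 + 6.99484 = 3.23484 V.

3.235 V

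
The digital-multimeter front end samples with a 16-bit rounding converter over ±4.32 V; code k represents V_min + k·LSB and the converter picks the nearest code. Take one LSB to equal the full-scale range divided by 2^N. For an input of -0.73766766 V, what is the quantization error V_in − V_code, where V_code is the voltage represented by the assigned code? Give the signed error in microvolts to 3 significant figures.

Range = 4.32 − (-4.32) = 8.64 V. LSB = 8.64 V / 2^16 ≈ 131.8 µV.
(-0.73766766 − (-4.32)) / LSB = 3.58233234 × 65536/8.64 = 27172.6542. Nearest integer: k = 27173.
Reconstructed level: -4.32 + 27173 × 8.64/65536 V = -0.73762207031 V.
V_in − V_code = -0.73766766 − (-0.73762207031) = −45.6 µV.

−45.6 µV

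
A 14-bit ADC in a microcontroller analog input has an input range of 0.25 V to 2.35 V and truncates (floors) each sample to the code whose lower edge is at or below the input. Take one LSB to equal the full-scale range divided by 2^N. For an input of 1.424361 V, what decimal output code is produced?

The full-scale span is 2.35 − (0.25) = 2.1 V. LSB = 2.1 V / 2^14 ≈ 128.2 µV.
(V_in − V_min) × 2^14/range = (1.424361 − (0.25)) × 16384/2.1 = 9162.253.
Floor → code = 9162.

9162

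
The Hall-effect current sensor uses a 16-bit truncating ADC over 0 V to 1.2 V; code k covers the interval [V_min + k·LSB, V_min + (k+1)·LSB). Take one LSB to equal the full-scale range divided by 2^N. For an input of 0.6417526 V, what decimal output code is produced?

35048

Span = 1.2 V. LSB = 1.2 V / 2^16 ≈ 18.31 µV.
V_in − V_min = 0.6417526 − (0) = 0.6417526 V.
Divide by LSB: 0.6417526 × 65536/1.2 = 35048.2487.
Truncating gives code 35048.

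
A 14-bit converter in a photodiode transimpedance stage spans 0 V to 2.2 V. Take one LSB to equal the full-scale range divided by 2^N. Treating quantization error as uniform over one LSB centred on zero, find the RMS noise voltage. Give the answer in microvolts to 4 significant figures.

Full-scale range = 2.2 V.
Step size = 2.2/16384 V = 134.277 µV.
RMS of a uniform error over width LSB is LSB/√12 = 38.76 µV.

38.76 µV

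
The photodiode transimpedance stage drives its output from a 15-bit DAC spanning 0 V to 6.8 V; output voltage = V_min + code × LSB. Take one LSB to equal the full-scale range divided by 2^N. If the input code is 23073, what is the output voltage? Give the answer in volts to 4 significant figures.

Full-scale range = 6.8 V. LSB = 6.8 V / 2^15.
V_out = V_min + code × LSB = 0 V + 23073 × 6.8 V / 32768
      = 0 + 4.78810 = 4.78810 V.

4.788 V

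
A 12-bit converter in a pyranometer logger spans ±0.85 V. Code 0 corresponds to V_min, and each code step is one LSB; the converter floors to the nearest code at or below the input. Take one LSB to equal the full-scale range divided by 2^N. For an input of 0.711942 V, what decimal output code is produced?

The full-scale span is 0.85 − (-0.85) = 1.7 V. LSB = 1.7 V / 2^12 ≈ 415.0 µV.
(V_in − V_min) × 2^12/range = (0.711942 − (-0.85)) × 4096/1.7 = 3763.361.
Floor → code = 3763.

3763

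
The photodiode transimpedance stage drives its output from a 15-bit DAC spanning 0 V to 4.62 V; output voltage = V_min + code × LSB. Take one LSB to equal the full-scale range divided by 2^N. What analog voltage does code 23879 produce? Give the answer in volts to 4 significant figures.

Full-scale range = 4.62 V. LSB = 4.62 V / 2^15.
Output = V_min + (23879/32768) × range = 0 + 0.728729 × 4.62 V
      = 0 V + 3.36673 V = 3.36673 V.

3.367 V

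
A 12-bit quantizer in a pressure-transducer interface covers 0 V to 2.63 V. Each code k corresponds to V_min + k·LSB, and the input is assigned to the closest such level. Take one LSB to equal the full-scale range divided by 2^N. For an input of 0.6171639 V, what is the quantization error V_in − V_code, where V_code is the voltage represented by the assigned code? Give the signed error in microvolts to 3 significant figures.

Span = 2.63 V. LSB = 2.63 V / 2^12 ≈ 0.6421 mV.
(V_in − V_min)/LSB = (0.6171639 − (0)) × 4096/2.63 = 961.1800 → nearest code k = 961.
V_code = 0 + (961/4096) × 2.63 = 0.6170483398 V.
Error = V_in − V_code = 0.6171639 − (0.6170483398) = +116 µV.

+116 µV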